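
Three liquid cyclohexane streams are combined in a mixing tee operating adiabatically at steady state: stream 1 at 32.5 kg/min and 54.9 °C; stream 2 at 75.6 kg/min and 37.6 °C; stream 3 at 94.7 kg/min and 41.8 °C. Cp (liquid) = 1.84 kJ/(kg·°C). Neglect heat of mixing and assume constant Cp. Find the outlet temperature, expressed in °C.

T_out = 42.3 °C

Energy balance with Q = 0: Σ ṁᵢCp,ᵢ(T_out − Tᵢ) = 0
Σ ṁᵢCp,ᵢTᵢ = 32.5×1.84×54.9 + 75.6×1.84×37.6 + 94.7×1.84×41.8 = 15797
Σ ṁᵢCp,ᵢ = 32.5×1.84 + 75.6×1.84 + 94.7×1.84 = 373.15
T_out = 15797 / 373.15 = 42.334 °C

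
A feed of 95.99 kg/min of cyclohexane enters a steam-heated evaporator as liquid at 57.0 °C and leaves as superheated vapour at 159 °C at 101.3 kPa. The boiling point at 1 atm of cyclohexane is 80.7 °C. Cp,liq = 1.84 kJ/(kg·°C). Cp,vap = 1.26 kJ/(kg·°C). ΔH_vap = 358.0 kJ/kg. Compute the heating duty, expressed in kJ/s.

liquid 57.0→80.7 °C: 43.608 kJ/kg
vaporisation at 80.7 °C: 358 kJ/kg
vapour 80.7→159 °C: 98.658 kJ/kg
Δh = 43.608 + 358 + 98.658 = 500.27 kJ/kg
Q = ṁ·Δh = 95.99 kg/min × 500.27 kJ/kg = 48021 kJ/min
|Q| = 800.34 kW

Q = 800 kJ/s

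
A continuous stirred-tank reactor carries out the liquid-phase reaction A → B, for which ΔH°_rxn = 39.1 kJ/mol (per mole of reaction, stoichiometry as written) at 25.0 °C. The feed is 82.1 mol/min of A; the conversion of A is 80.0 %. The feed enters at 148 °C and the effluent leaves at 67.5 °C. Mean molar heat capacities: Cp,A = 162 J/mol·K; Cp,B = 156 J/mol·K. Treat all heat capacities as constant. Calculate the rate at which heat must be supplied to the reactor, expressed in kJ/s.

Q_in = 24.7 kJ/s

Extent of reaction ξ = 0.800 × 82.1 = 65.68 mol/min
Reaction term: ξ·ΔH°_rxn = 65.68 × 39.1 = 2568.1 kJ/min
Sensible, feed 148→25 °C: -1635.9 kJ/min
Outlet flows (mol/min): A 16.42, B 65.68
Sensible, products 25→67.5 °C: 548.51 kJ/min
Q = ΔH = 1480.7 kJ/min = 24.678 kW
Heat supplied = 24.678 kJ/s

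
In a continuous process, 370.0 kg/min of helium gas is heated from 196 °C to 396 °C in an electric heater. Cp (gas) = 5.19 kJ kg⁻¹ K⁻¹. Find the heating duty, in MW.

Q = ṁ·Cp·ΔT = 370.0 × 5.19 × (396 − 196) = 384060 kJ/min
Converting: 384060 / 60 s = 6401 kW
Heating duty = 6.401 MW

Q = 6.40 MW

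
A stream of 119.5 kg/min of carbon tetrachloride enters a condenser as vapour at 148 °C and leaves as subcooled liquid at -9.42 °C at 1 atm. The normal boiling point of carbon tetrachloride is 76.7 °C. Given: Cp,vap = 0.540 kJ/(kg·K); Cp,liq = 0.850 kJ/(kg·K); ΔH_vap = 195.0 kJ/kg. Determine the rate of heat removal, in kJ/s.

vapour 148→76.7 °C: -38.502 kJ/kg
condensation at 76.7 °C: -195 kJ/kg
liquid 76.7→-9.42 °C: -73.202 kJ/kg
Δh = -38.502 + -195 + -73.202 = -306.7 kJ/kg
Q = ṁ·Δh = 119.5 kg/min × -306.7 kJ/kg = -36651 kJ/min
|Q| = 610.85 kW

Q_c = 611 kJ/s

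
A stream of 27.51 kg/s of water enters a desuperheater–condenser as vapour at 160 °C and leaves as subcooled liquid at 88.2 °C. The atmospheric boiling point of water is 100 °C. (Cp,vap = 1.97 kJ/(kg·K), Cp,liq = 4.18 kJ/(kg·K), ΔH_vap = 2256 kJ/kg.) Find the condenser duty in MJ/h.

vapour 160→100 °C: -118.2 kJ/kg
condensation at 100 °C: -2256 kJ/kg
liquid 100→88.2 °C: -49.324 kJ/kg
Δh = -118.2 + -2256 + -49.324 = -2423.5 kJ/kg
Q = ṁ·Δh = 27.51 kg/s × -2423.5 kJ/kg = -66671 kJ/s
|Q| = 66671 kW = 240020 MJ/h

Q_c = 240000 MJ/h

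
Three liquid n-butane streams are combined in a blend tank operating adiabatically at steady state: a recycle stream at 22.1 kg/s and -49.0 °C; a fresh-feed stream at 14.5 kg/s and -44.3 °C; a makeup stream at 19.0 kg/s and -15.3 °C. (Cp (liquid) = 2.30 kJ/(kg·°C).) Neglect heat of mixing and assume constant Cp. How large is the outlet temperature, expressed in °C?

T_out = -36.3 °C

Adiabatic, steady state ⇒ Σ ṁᵢCp,ᵢ(T_out − Tᵢ) = 0
T_out = Σ ṁᵢCp,ᵢTᵢ / Σ ṁᵢCp,ᵢ
      = -4636.7 / 127.88 = -36.258 °C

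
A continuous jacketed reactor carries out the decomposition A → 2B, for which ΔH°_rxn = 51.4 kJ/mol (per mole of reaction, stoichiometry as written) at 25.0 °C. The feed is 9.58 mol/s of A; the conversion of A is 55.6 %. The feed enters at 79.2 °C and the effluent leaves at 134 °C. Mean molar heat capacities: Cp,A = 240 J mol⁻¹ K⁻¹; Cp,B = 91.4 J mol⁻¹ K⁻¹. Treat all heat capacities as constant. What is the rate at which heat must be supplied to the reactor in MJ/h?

Q_in = 1320 MJ/h

Extent of reaction ξ = 0.556 × 9.58 = 5.3265 mol/s
Reaction term: ξ·ΔH°_rxn = 5.3265 × 51.4 = 273.78 kJ/s
Sensible, feed 79.2→25 °C: -124.62 kJ/s
Outlet flows (mol/s): A 4.2535, B 10.653
Sensible, products 25→134 °C: 217.4 kJ/s
Q = ΔH = 366.57 kJ/s = 366.57 kW
Heat supplied = 1319.6 MJ/h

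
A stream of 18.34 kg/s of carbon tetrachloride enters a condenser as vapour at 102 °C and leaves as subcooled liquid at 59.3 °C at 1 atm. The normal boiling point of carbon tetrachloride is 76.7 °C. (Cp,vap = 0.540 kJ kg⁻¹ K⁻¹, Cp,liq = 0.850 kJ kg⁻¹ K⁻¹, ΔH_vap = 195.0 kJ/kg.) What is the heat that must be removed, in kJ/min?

vapour 102→76.7 °C: -13.662 kJ/kg
condensation at 76.7 °C: -195 kJ/kg
liquid 76.7→59.3 °C: -14.79 kJ/kg
Δh = -13.662 + -195 + -14.79 = -223.45 kJ/kg
Q = ṁ·Δh = 18.34 kg/s × -223.45 kJ/kg = -4098.1 kJ/s
|Q| = 4098.1 kW = 245890 kJ/min

Q_c = 246000 kJ/min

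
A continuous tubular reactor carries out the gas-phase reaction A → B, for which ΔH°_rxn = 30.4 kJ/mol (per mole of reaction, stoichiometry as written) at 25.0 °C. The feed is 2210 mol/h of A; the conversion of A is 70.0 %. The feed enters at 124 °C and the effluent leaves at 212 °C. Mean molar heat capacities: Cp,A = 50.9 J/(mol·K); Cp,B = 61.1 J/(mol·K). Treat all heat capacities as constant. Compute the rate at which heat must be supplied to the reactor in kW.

Extent of reaction ξ = 0.700 × 2210 = 1547 mol/h
Reaction term: ξ·ΔH°_rxn = 1547 × 30.4 = 47029 kJ/h
Sensible, feed 124→25 °C: -11136 kJ/h
Outlet flows (mol/h): A 663, B 1547
Sensible, products 25→212 °C: 23986 kJ/h
Q = ΔH = 59879 kJ/h = 16.633 kW
Heat supplied = 16.633 kW

Q_in = 16.6 kW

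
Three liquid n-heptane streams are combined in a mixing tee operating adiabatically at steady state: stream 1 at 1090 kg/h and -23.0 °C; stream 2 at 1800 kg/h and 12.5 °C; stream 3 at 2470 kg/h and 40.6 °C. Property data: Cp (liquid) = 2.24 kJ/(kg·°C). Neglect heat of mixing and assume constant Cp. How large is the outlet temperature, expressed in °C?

Adiabatic, steady state ⇒ Σ ṁᵢCp,ᵢ(T_out − Tᵢ) = 0
T_out = Σ ṁᵢCp,ᵢTᵢ / Σ ṁᵢCp,ᵢ
      = 218870 / 12006 = 18.23 °C

T_out = 18.2 °C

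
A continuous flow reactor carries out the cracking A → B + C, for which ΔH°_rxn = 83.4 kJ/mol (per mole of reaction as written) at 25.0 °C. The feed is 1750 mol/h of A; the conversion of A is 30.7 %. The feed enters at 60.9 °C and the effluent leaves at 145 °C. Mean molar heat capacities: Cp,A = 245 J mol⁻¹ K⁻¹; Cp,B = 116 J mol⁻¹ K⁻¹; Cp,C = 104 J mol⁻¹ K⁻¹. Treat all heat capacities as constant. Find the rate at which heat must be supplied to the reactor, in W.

Q_in = 22000 W

Extent of reaction ξ = 0.307 × 1750 = 537.25 mol/h
Reaction term: ξ·ΔH°_rxn = 537.25 × 83.4 = 44807 kJ/h
Sensible, feed 60.9→25 °C: -15392 kJ/h
Outlet flows (mol/h): A 1212.8, B 537.25, C 537.25
Sensible, products 25→145 °C: 49838 kJ/h
Q = ΔH = 79253 kJ/h = 22.015 kW
Heat supplied = 22015 W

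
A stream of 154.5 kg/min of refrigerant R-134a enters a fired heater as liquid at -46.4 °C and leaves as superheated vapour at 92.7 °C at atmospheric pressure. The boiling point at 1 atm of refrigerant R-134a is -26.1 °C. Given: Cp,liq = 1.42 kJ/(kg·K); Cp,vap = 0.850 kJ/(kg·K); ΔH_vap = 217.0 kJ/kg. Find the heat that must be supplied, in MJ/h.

Q = 3210 MJ/h

liquid -46.4→-26.1 °C: 28.826 kJ/kg
vaporisation at -26.1 °C: 217 kJ/kg
vapour -26.1→92.7 °C: 100.98 kJ/kg
Δh = 28.826 + 217 + 100.98 = 346.81 kJ/kg
Q = ṁ·Δh = 154.5 kg/min × 346.81 kJ/kg = 53582 kJ/min
|Q| = 893.03 kW = 3214.9 MJ/h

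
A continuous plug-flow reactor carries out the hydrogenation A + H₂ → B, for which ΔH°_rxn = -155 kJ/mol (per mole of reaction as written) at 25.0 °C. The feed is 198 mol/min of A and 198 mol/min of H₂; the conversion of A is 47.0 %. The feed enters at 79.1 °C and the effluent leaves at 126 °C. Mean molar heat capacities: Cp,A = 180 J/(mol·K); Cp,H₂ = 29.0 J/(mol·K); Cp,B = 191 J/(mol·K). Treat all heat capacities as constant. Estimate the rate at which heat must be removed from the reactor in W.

Q_out = 211000 W

Extent of reaction ξ = 0.470 × 198 = 93.06 mol/min
Reaction term: ξ·ΔH°_rxn = 93.06 × -155 = -14424 kJ/min
Sensible, feed 79.1→25 °C: -2238.8 kJ/min
Outlet flows (mol/min): A 104.94, H₂ 104.94, B 93.06
Sensible, products 25→126 °C: 4010.4 kJ/min
Q = ΔH = -12653 kJ/min = -210.88 kW
Heat removed = 210880 W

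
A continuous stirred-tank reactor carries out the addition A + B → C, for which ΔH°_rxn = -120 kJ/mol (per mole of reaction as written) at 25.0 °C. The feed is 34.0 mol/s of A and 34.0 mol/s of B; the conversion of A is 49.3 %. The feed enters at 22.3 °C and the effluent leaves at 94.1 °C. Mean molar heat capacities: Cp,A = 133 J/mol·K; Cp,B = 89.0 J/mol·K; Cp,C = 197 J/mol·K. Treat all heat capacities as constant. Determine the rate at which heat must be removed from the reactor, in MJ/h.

Q_out = 5390 MJ/h

Extent of reaction ξ = 0.493 × 34.0 = 16.762 mol/s
Reaction term: ξ·ΔH°_rxn = 16.762 × -120 = -2011.4 kJ/s
Sensible, feed 22.3→25 °C: 20.38 kJ/s
Outlet flows (mol/s): A 17.238, B 17.238, C 16.762
Sensible, products 25→94.1 °C: 492.61 kJ/s
Q = ΔH = -1498.4 kJ/s = -1498.4 kW
Heat removed = 5394.4 MJ/h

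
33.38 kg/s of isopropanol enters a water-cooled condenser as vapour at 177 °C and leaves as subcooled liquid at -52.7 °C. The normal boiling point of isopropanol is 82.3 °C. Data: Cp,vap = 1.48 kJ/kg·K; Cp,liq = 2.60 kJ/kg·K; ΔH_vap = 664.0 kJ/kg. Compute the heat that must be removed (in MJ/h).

vapour 177→82.3 °C: -140.16 kJ/kg
condensation at 82.3 °C: -664 kJ/kg
liquid 82.3→-52.7 °C: -351 kJ/kg
Δh = -140.16 + -664 + -351 = -1155.2 kJ/kg
Q = ṁ·Δh = 33.38 kg/s × -1155.2 kJ/kg = -38559 kJ/s
|Q| = 38559 kW = 138810 MJ/h

Q_c = 139000 MJ/h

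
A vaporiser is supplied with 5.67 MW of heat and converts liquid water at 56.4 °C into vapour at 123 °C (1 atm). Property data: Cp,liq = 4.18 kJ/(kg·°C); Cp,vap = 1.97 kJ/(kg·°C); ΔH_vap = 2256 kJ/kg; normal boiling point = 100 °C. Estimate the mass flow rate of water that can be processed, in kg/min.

ṁ = 137 kg/min

Δh = 4.18×(100−56.4) + 2256 + 1.97×(123−100) = 2483.6 kJ/kg
Q = 5.67 MW = 5670 kJ/s = 340200 kJ/min
ṁ = Q/Δh = 340200 / 2483.6 = 136.98 kg/min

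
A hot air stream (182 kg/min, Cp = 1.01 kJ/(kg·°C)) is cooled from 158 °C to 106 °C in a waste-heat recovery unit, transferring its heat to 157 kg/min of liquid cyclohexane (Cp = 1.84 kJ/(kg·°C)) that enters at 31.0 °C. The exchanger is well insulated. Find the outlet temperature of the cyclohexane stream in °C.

Heat released by hot stream: Q = 182 × 1.01 × (158 − 106) = 9558.6 kJ/min
Energy balance on cold side (adiabatic exchanger): Q = ṁ_c·Cp_c·(T_c,out − T_c,in)
T_c,out = 31.0 + 9558.6/(157 × 1.84) = 64.089 °C

T_c,out = 64.1 °C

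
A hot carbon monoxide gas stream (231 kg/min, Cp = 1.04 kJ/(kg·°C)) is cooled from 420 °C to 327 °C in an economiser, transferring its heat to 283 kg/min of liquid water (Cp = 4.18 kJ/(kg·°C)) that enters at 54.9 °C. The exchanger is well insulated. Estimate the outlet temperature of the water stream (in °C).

Heat released by hot stream: Q = 231 × 1.04 × (420 − 327) = 22342 kJ/min
Energy balance on cold side (adiabatic exchanger): Q = ṁ_c·Cp_c·(T_c,out − T_c,in)
T_c,out = 54.9 + 22342/(283 × 4.18) = 73.787 °C

T_c,out = 73.8 °C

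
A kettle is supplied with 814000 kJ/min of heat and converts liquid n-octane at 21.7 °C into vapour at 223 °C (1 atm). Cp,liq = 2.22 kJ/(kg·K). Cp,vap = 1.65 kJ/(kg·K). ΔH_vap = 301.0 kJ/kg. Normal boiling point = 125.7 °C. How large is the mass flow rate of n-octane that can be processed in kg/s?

Δh = 2.22×(125.7−21.7) + 301.0 + 1.65×(223−125.7) = 692.42 kJ/kg
Q = 814000 kJ/min = 13567 kJ/s = 13567 kJ/s
ṁ = Q/Δh = 13567 / 692.42 = 19.593 kg/s

ṁ = 19.6 kg/s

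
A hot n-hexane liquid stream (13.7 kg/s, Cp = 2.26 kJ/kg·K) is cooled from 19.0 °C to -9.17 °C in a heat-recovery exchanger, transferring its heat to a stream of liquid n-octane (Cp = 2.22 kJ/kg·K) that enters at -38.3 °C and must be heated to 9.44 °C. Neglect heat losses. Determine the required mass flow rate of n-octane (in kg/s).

Heat released by hot stream: Q = 13.7 × 2.26 × (19.0 − -9.17) = 872.2 kJ/s
Energy balance on cold side (adiabatic exchanger): Q = ṁ_c·Cp_c·(T_c,out − T_c,in)
ṁ_c = 872.2 / [2.22 × (9.44 − -38.3)] = 8.2296 kg/s

ṁ_c = 8.23 kg/s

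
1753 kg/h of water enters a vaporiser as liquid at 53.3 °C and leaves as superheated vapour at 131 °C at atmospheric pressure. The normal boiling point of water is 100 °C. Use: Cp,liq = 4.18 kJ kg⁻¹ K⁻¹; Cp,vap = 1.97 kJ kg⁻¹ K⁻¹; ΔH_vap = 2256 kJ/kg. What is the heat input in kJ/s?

liquid 53.3→100 °C: 195.21 kJ/kg
vaporisation at 100 °C: 2256 kJ/kg
vapour 100→131 °C: 61.07 kJ/kg
Δh = 195.21 + 2256 + 61.07 = 2512.3 kJ/kg
Q = ṁ·Δh = 1753 kg/h × 2512.3 kJ/kg = 4.404e+06 kJ/h
|Q| = 1223.3 kW

Q = 1220 kJ/s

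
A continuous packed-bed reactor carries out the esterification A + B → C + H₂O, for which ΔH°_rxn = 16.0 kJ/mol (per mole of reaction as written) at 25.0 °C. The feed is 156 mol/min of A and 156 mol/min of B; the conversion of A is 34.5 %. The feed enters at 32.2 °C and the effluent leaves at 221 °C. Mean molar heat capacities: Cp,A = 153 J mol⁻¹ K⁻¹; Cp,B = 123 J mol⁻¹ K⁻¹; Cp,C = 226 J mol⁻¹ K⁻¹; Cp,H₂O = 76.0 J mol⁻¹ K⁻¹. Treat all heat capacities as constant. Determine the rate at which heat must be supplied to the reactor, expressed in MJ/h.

Extent of reaction ξ = 0.345 × 156 = 53.82 mol/min
Reaction term: ξ·ΔH°_rxn = 53.82 × 16.0 = 861.12 kJ/min
Sensible, feed 32.2→25 °C: -310 kJ/min
Outlet flows (mol/min): A 102.18, B 102.18, C 53.82, H₂O 53.82
Sensible, products 25→221 °C: 8713.2 kJ/min
Q = ΔH = 9264.4 kJ/min = 154.41 kW
Heat supplied = 555.86 MJ/h

Q_in = 556 MJ/h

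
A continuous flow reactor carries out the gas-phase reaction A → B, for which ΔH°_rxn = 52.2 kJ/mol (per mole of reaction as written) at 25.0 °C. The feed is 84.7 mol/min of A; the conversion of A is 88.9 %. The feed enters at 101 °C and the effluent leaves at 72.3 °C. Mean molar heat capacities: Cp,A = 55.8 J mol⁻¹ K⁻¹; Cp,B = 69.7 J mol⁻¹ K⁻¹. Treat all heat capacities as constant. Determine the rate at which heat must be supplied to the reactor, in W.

Q_in = 64100 W

Extent of reaction ξ = 0.889 × 84.7 = 75.298 mol/min
Reaction term: ξ·ΔH°_rxn = 75.298 × 52.2 = 3930.6 kJ/min
Sensible, feed 101→25 °C: -359.2 kJ/min
Outlet flows (mol/min): A 9.4017, B 75.298
Sensible, products 25→72.3 °C: 273.06 kJ/min
Q = ΔH = 3844.4 kJ/min = 64.074 kW
Heat supplied = 64074 W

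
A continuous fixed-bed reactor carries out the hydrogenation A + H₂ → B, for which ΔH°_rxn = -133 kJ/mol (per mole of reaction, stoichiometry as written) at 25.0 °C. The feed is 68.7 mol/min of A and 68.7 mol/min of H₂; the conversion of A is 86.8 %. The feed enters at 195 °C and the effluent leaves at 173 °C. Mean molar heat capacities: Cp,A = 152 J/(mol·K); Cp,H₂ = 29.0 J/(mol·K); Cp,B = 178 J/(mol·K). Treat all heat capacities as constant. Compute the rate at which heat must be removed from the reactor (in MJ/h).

Q_out = 494 MJ/h

Extent of reaction ξ = 0.868 × 68.7 = 59.632 mol/min
Reaction term: ξ·ΔH°_rxn = 59.632 × -133 = -7931 kJ/min
Sensible, feed 195→25 °C: -2113.9 kJ/min
Outlet flows (mol/min): A 9.0684, H₂ 9.0684, B 59.632
Sensible, products 25→173 °C: 1813.9 kJ/min
Q = ΔH = -8231 kJ/min = -137.18 kW
Heat removed = 493.86 MJ/h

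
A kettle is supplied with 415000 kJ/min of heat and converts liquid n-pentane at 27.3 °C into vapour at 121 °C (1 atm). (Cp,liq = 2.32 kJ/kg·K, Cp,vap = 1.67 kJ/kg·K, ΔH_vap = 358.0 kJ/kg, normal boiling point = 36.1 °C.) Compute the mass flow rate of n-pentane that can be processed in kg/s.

ṁ = 13.3 kg/s

Δh = 2.32×(36.1−27.3) + 358.0 + 1.67×(121−36.1) = 520.2 kJ/kg
Q = 415000 kJ/min = 6916.7 kJ/s = 6916.7 kJ/s
ṁ = Q/Δh = 6916.7 / 520.2 = 13.296 kg/s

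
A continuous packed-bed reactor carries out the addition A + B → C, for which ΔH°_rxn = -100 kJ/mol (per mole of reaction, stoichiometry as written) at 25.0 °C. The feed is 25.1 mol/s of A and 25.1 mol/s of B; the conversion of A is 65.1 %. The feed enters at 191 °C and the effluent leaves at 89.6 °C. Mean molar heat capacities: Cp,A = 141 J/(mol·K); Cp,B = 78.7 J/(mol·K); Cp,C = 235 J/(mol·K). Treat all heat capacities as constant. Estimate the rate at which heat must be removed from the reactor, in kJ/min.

Q_out = 131000 kJ/min

Extent of reaction ξ = 0.651 × 25.1 = 16.34 mol/s
Reaction term: ξ·ΔH°_rxn = 16.34 × -100 = -1634 kJ/s
Sensible, feed 191→25 °C: -915.4 kJ/s
Outlet flows (mol/s): A 8.7599, B 8.7599, C 16.34
Sensible, products 25→89.6 °C: 372.38 kJ/s
Q = ΔH = -2177 kJ/s = -2177 kW
Heat removed = 130620 kJ/min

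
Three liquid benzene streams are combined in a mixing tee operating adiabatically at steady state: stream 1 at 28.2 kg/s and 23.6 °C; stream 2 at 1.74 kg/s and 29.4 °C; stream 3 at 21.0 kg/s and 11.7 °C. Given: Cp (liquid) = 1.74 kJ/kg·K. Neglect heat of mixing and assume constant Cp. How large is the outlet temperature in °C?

No heat crosses the boundary, so H_out = H_in.
Σ ṁᵢCp,ᵢTᵢ = 28.2×1.74×23.6 + 1.74×1.74×29.4 + 21.0×1.74×11.7 = 1674.5
Σ ṁᵢCp,ᵢ = 28.2×1.74 + 1.74×1.74 + 21.0×1.74 = 88.636
T_out = 1674.5 / 88.636 = 18.892 °C

T_out = 18.9 °C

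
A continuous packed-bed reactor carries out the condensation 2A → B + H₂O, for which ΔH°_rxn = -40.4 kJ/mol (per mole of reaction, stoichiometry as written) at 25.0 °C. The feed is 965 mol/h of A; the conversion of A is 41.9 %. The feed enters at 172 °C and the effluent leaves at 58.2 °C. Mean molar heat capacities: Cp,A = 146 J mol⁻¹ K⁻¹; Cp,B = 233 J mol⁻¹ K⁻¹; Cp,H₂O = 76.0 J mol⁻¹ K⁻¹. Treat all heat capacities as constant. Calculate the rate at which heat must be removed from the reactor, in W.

Q_out = 6690 W

Extent of reaction ξ = 0.419 × 965 / 2 = 202.17 mol/h
Reaction term: ξ·ΔH°_rxn = 202.17 × -40.4 = -8167.6 kJ/h
Sensible, feed 172→25 °C: -20711 kJ/h
Outlet flows (mol/h): A 560.66, B 202.17, H₂O 202.17
Sensible, products 25→58.2 °C: 4791.7 kJ/h
Q = ΔH = -24087 kJ/h = -6.6908 kW
Heat removed = 6690.8 W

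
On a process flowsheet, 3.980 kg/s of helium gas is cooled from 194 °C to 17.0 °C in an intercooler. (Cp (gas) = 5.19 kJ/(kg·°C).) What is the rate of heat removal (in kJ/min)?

Q_c = 219000 kJ/min

Q = ṁ·Cp·ΔT = 3.980 × 5.19 × (17.0 − 194) = -3656.1 kJ/s
Cooling duty = 219370 kJ/min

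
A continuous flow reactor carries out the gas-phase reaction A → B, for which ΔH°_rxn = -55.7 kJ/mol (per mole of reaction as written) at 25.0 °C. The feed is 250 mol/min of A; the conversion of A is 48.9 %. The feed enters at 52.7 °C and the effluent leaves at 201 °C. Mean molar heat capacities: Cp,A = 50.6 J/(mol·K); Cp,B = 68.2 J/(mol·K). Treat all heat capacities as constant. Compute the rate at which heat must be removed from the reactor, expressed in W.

Q_out = 75900 W

Extent of reaction ξ = 0.489 × 250 = 122.25 mol/min
Reaction term: ξ·ΔH°_rxn = 122.25 × -55.7 = -6809.3 kJ/min
Sensible, feed 52.7→25 °C: -350.41 kJ/min
Outlet flows (mol/min): A 127.75, B 122.25
Sensible, products 25→201 °C: 2605.1 kJ/min
Q = ΔH = -4554.6 kJ/min = -75.911 kW
Heat removed = 75911 W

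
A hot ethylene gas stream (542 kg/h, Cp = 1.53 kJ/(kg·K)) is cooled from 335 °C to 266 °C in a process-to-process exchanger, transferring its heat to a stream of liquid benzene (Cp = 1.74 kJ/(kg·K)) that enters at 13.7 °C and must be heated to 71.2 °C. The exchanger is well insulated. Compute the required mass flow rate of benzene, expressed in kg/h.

Heat released by hot stream: Q = 542 × 1.53 × (335 − 266) = 57219 kJ/h
Energy balance on cold side (adiabatic exchanger): Q = ṁ_c·Cp_c·(T_c,out − T_c,in)
ṁ_c = 57219 / [1.74 × (71.2 − 13.7)] = 571.9 kg/h

ṁ_c = 572 kg/h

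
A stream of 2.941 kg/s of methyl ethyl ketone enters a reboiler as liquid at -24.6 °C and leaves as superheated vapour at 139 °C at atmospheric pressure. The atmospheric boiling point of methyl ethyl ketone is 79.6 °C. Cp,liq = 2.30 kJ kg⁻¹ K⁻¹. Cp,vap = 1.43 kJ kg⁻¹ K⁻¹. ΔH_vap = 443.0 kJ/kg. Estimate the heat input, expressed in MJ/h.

Q = 8130 MJ/h

liquid -24.6→79.6 °C: 239.66 kJ/kg
vaporisation at 79.6 °C: 443 kJ/kg
vapour 79.6→139 °C: 84.942 kJ/kg
Δh = 239.66 + 443 + 84.942 = 767.6 kJ/kg
Q = ṁ·Δh = 2.941 kg/s × 767.6 kJ/kg = 2257.5 kJ/s
|Q| = 2257.5 kW = 8127.1 MJ/h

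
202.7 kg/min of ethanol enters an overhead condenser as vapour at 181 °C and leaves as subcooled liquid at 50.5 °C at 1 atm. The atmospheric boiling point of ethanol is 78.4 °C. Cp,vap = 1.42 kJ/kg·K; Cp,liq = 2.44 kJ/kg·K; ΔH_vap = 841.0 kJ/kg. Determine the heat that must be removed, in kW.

vapour 181→78.4 °C: -145.69 kJ/kg
condensation at 78.4 °C: -841 kJ/kg
liquid 78.4→50.5 °C: -68.076 kJ/kg
Δh = -145.69 + -841 + -68.076 = -1054.8 kJ/kg
Q = ṁ·Δh = 202.7 kg/min × -1054.8 kJ/kg = -213800 kJ/min
|Q| = 3563.4 kW

Q_c = 3560 kW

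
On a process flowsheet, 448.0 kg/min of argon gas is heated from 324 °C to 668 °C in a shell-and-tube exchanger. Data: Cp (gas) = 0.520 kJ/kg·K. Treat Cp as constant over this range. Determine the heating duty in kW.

Q = ṁ·Cp·ΔT = 448.0 × 0.520 × (668 − 324) = 80138 kJ/min
Converting: 80138 / 60 s = 1335.6 kW

Q = 1340 kW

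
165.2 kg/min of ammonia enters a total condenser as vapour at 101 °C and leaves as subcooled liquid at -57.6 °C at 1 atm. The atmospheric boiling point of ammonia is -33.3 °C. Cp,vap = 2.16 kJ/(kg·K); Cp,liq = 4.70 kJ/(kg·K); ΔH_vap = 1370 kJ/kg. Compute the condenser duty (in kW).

vapour 101→-33.3 °C: -290.09 kJ/kg
condensation at -33.3 °C: -1370 kJ/kg
liquid -33.3→-57.6 °C: -114.21 kJ/kg
Δh = -290.09 + -1370 + -114.21 = -1774.3 kJ/kg
Q = ṁ·Δh = 165.2 kg/min × -1774.3 kJ/kg = -293110 kJ/min
|Q| = 4885.2 kW

Q_c = 4890 kW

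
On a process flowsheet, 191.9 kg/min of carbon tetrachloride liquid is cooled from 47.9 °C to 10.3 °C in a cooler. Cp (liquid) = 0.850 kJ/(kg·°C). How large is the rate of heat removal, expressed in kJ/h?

Q = ṁ·Cp·ΔT = 191.9 × 0.850 × (10.3 − 47.9) = -6133.1 kJ/min
Converting: 6133.1 / 60 s = 102.22 kW
Cooling duty = 367990 kJ/h

Q_c = 368000 kJ/h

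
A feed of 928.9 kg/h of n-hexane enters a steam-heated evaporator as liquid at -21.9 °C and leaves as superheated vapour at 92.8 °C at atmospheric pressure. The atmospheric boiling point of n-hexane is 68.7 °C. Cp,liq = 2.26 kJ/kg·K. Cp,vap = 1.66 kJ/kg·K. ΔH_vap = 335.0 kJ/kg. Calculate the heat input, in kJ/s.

liquid -21.9→68.7 °C: 204.76 kJ/kg
vaporisation at 68.7 °C: 335 kJ/kg
vapour 68.7→92.8 °C: 40.006 kJ/kg
Δh = 204.76 + 335 + 40.006 = 579.76 kJ/kg
Q = ṁ·Δh = 928.9 kg/h × 579.76 kJ/kg = 538540 kJ/h
|Q| = 149.59 kW

Q = 150 kJ/s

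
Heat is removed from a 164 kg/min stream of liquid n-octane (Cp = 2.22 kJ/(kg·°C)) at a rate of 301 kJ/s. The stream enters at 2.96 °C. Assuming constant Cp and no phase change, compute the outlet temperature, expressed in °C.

T_out = -46.6 °C

Q = 301 kJ/s = 18060 kJ/min
ΔT = Q/(ṁ·Cp) = 18060/(164×2.22) = 49.604 K
T_out = 2.96 − 49.604 = -46.644 °C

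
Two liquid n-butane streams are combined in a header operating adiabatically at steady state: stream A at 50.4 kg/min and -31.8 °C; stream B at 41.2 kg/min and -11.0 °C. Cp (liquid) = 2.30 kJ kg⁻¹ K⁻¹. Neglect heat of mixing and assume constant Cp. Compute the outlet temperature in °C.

T_out = -22.4 °C

Adiabatic, steady state ⇒ Σ ṁᵢCp,ᵢ(T_out − Tᵢ) = 0
Σ ṁᵢCp,ᵢTᵢ = 50.4×2.30×-31.8 + 41.2×2.30×-11.0 = -4728.6
Σ ṁᵢCp,ᵢ = 50.4×2.30 + 41.2×2.30 = 210.68
T_out = -4728.6 / 210.68 = -22.445 °C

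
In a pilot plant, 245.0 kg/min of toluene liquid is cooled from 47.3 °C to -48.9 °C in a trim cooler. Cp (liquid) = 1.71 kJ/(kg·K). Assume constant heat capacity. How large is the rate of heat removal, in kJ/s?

Q_c = 672 kJ/s

Q = ṁ·Cp·ΔT = 245.0 × 1.71 × (-48.9 − 47.3) = -40303 kJ/min
Converting: 40303 / 60 s = 671.72 kW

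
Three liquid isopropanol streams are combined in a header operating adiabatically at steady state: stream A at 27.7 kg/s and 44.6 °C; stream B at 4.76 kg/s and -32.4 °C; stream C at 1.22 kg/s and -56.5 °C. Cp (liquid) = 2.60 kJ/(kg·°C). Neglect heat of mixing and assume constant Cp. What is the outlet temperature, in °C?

T_out = 30.1 °C

No heat crosses the boundary, so H_out = H_in.
Σ ṁᵢCp,ᵢTᵢ = 27.7×2.60×44.6 + 4.76×2.60×-32.4 + 1.22×2.60×-56.5 = 2631.9
Σ ṁᵢCp,ᵢ = 27.7×2.60 + 4.76×2.60 + 1.22×2.60 = 87.568
T_out = 2631.9 / 87.568 = 30.055 °C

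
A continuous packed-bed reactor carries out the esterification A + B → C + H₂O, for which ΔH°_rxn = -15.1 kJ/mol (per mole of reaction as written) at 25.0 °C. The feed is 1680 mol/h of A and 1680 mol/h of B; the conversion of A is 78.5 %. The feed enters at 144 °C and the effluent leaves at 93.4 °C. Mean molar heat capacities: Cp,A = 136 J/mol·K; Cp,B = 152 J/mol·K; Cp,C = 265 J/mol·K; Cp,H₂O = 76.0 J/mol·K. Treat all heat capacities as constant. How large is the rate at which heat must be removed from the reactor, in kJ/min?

Extent of reaction ξ = 0.785 × 1680 = 1318.8 mol/h
Reaction term: ξ·ΔH°_rxn = 1318.8 × -15.1 = -19914 kJ/h
Sensible, feed 144→25 °C: -57577 kJ/h
Outlet flows (mol/h): A 361.2, B 361.2, C 1318.8, H₂O 1318.8
Sensible, products 25→93.4 °C: 37876 kJ/h
Q = ΔH = -39615 kJ/h = -11.004 kW
Heat removed = 660.25 kJ/min

Q_out = 660 kJ/min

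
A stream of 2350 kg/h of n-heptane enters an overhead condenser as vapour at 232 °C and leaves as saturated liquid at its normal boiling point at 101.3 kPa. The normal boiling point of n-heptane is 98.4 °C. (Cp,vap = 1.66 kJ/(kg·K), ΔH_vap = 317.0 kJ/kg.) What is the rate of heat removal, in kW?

vapour 232→98.4 °C: -221.78 kJ/kg
condensation at 98.4 °C: -317 kJ/kg
Δh = -221.78 + -317 = -538.78 kJ/kg
Q = ṁ·Δh = 2350 kg/h × -538.78 kJ/kg = -1.2661e+06 kJ/h
|Q| = 351.7 kW

Q_c = 352 kW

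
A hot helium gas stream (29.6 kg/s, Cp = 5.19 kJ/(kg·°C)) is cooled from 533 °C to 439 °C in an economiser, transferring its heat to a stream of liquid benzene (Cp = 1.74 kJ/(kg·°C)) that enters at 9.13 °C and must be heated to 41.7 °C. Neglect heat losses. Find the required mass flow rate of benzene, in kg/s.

ṁ_c = 255 kg/s

Heat released by hot stream: Q = 29.6 × 5.19 × (533 − 439) = 14441 kJ/s
Energy balance on cold side (adiabatic exchanger): Q = ṁ_c·Cp_c·(T_c,out − T_c,in)
ṁ_c = 14441 / [1.74 × (41.7 − 9.13)] = 254.81 kg/s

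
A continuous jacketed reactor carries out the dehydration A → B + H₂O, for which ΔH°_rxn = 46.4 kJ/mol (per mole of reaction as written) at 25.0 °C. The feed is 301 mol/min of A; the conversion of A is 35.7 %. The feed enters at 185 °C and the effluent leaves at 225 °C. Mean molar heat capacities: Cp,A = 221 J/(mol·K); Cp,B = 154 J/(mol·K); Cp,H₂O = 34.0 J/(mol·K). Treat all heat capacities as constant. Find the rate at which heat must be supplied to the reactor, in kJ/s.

Extent of reaction ξ = 0.357 × 301 = 107.46 mol/min
Reaction term: ξ·ΔH°_rxn = 107.46 × 46.4 = 4986 kJ/min
Sensible, feed 185→25 °C: -10643 kJ/min
Outlet flows (mol/min): A 193.54, B 107.46, H₂O 107.46
Sensible, products 25→225 °C: 12595 kJ/min
Q = ΔH = 6937.6 kJ/min = 115.63 kW
Heat supplied = 115.63 kJ/s

Q_in = 116 kJ/s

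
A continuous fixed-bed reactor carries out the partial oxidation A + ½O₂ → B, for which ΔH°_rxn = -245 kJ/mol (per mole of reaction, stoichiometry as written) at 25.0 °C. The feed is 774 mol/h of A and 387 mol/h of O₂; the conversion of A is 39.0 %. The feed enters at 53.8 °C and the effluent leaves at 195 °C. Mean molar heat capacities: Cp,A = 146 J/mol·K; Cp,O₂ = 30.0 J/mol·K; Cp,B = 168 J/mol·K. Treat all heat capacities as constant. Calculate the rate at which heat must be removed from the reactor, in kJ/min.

Extent of reaction ξ = 0.390 × 774 = 301.86 mol/h
Reaction term: ξ·ΔH°_rxn = 301.86 × -245 = -73956 kJ/h
Sensible, feed 53.8→25 °C: -3588.9 kJ/h
Outlet flows (mol/h): A 472.14, O₂ 236.07, B 301.86
Sensible, products 25→195 °C: 21544 kJ/h
Q = ΔH = -56001 kJ/h = -15.556 kW
Heat removed = 933.35 kJ/min

Q_out = 933 kJ/min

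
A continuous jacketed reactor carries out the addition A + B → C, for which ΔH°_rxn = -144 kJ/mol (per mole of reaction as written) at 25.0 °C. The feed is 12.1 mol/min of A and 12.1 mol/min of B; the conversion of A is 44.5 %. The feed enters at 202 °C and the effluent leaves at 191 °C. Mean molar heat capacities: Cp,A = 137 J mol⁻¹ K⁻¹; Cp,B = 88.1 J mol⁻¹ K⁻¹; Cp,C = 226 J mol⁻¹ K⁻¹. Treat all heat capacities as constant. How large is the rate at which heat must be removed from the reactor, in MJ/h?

Q_out = 48.3 MJ/h

Extent of reaction ξ = 0.445 × 12.1 = 5.3845 mol/min
Reaction term: ξ·ΔH°_rxn = 5.3845 × -144 = -775.37 kJ/min
Sensible, feed 202→25 °C: -482.1 kJ/min
Outlet flows (mol/min): A 6.7155, B 6.7155, C 5.3845
Sensible, products 25→191 °C: 452.94 kJ/min
Q = ΔH = -804.52 kJ/min = -13.409 kW
Heat removed = 48.271 MJ/h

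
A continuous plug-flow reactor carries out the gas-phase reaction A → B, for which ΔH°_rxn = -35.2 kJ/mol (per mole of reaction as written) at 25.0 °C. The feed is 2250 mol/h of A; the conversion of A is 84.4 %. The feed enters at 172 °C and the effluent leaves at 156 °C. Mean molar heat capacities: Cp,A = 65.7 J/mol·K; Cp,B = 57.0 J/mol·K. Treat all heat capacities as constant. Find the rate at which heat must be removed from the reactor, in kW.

Extent of reaction ξ = 0.844 × 2250 = 1899 mol/h
Reaction term: ξ·ΔH°_rxn = 1899 × -35.2 = -66845 kJ/h
Sensible, feed 172→25 °C: -21730 kJ/h
Outlet flows (mol/h): A 351, B 1899
Sensible, products 25→156 °C: 17201 kJ/h
Q = ΔH = -71374 kJ/h = -19.826 kW
Heat removed = 19.826 kW

Q_out = 19.8 kW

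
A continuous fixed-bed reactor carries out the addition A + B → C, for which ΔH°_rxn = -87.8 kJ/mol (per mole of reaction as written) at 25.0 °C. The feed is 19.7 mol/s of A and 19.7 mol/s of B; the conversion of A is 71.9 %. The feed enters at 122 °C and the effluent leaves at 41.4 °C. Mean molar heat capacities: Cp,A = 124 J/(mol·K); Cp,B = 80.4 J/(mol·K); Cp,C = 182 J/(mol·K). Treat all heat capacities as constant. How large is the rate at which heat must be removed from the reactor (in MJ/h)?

Q_out = 5660 MJ/h

Extent of reaction ξ = 0.719 × 19.7 = 14.164 mol/s
Reaction term: ξ·ΔH°_rxn = 14.164 × -87.8 = -1243.6 kJ/s
Sensible, feed 122→25 °C: -390.59 kJ/s
Outlet flows (mol/s): A 5.5357, B 5.5357, C 14.164
Sensible, products 25→41.4 °C: 60.834 kJ/s
Q = ΔH = -1573.4 kJ/s = -1573.4 kW
Heat removed = 5664.2 MJ/h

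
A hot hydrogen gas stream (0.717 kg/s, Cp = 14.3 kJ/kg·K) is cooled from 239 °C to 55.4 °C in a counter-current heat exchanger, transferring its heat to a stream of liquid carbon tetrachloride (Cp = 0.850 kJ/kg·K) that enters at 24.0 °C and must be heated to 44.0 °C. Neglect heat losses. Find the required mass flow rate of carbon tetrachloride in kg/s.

Heat released by hot stream: Q = 0.717 × 14.3 × (239 − 55.4) = 1882.5 kJ/s
Energy balance on cold side (adiabatic exchanger): Q = ṁ_c·Cp_c·(T_c,out − T_c,in)
ṁ_c = 1882.5 / [0.850 × (44.0 − 24.0)] = 110.73 kg/s

ṁ_c = 111 kg/s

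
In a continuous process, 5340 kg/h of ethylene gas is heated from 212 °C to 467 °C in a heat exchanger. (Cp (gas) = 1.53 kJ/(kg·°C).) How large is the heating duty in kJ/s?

Q = ṁ·Cp·ΔT = 5340 × 1.53 × (467 − 212) = 2.0834e+06 kJ/h
Converting: 2.0834e+06 / 3600 s = 578.72 kW

Q = 579 kJ/s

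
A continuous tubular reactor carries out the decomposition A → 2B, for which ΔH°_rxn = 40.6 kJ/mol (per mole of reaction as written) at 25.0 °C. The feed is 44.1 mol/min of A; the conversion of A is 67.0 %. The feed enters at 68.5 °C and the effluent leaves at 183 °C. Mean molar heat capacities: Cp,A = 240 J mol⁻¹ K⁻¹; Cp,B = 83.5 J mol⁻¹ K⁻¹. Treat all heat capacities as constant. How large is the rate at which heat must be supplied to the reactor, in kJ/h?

Q_in = 124000 kJ/h

Extent of reaction ξ = 0.670 × 44.1 = 29.547 mol/min
Reaction term: ξ·ΔH°_rxn = 29.547 × 40.6 = 1199.6 kJ/min
Sensible, feed 68.5→25 °C: -460.4 kJ/min
Outlet flows (mol/min): A 14.553, B 59.094
Sensible, products 25→183 °C: 1331.5 kJ/min
Q = ΔH = 2070.7 kJ/min = 34.511 kW
Heat supplied = 124240 kJ/h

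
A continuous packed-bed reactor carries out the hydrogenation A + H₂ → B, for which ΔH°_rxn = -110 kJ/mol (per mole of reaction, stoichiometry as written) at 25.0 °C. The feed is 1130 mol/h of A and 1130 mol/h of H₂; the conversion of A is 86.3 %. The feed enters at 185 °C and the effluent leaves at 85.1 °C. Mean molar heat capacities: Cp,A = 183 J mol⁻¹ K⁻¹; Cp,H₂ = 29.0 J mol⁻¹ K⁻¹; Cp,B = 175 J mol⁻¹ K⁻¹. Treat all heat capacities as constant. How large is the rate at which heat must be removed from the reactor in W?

Q_out = 37000 W

Extent of reaction ξ = 0.863 × 1130 = 975.19 mol/h
Reaction term: ξ·ΔH°_rxn = 975.19 × -110 = -107270 kJ/h
Sensible, feed 185→25 °C: -38330 kJ/h
Outlet flows (mol/h): A 154.81, H₂ 154.81, B 975.19
Sensible, products 25→85.1 °C: 12229 kJ/h
Q = ΔH = -133370 kJ/h = -37.048 kW
Heat removed = 37048 W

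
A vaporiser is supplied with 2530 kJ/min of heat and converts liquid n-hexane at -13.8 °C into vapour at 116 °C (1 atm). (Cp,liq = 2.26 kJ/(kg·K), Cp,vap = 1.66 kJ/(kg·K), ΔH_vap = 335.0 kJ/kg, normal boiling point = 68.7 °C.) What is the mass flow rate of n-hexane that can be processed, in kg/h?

Δh = 2.26×(68.7−-13.8) + 335.0 + 1.66×(116−68.7) = 599.97 kJ/kg
Q = 2530 kJ/min = 42.167 kJ/s = 151800 kJ/h
ṁ = Q/Δh = 151800 / 599.97 = 253.01 kg/h

ṁ = 253 kg/h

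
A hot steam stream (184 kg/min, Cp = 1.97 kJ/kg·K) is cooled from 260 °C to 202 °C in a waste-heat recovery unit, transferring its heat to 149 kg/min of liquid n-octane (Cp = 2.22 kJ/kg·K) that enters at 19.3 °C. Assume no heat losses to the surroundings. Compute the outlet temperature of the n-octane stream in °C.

Heat released by hot stream: Q = 184 × 1.97 × (260 − 202) = 21024 kJ/min
Energy balance on cold side (adiabatic exchanger): Q = ṁ_c·Cp_c·(T_c,out − T_c,in)
T_c,out = 19.3 + 21024/(149 × 2.22) = 82.858 °C

T_c,out = 82.9 °C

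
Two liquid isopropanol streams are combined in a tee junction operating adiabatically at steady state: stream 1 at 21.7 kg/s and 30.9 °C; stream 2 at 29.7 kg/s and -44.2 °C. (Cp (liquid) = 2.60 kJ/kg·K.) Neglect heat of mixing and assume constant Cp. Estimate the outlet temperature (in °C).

Adiabatic, steady state ⇒ Σ ṁᵢCp,ᵢ(T_out − Tᵢ) = 0
T_out = Σ ṁᵢCp,ᵢTᵢ / Σ ṁᵢCp,ᵢ
      = -1669.7 / 133.64 = -12.494 °C

T_out = -12.5 °C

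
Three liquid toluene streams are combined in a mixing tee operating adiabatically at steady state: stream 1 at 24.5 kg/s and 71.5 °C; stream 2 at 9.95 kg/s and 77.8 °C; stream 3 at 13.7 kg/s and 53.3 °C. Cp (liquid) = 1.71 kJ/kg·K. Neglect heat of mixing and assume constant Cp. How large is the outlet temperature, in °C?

No heat crosses the boundary, so H_out = H_in.
T_out = Σ ṁᵢCp,ᵢTᵢ / Σ ṁᵢCp,ᵢ
      = 5567.9 / 82.337 = 67.623 °C

T_out = 67.6 °C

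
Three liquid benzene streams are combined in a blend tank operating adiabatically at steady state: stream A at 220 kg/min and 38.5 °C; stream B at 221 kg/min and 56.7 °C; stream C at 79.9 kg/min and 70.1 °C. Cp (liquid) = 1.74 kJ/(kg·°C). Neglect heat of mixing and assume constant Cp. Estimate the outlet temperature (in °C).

T_out = 51.1 °C

Adiabatic, steady state ⇒ Σ ṁᵢCp,ᵢ(T_out − Tᵢ) = 0
T_out = Σ ṁᵢCp,ᵢTᵢ / Σ ṁᵢCp,ᵢ
      = 46287 / 906.37 = 51.069 °C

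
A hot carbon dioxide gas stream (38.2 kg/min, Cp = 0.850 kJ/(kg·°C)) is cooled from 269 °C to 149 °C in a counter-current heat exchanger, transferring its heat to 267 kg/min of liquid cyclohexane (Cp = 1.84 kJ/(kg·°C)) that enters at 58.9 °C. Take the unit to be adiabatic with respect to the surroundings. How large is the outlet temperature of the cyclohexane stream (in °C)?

T_c,out = 66.8 °C

Heat released by hot stream: Q = 38.2 × 0.850 × (269 − 149) = 3896.4 kJ/min
Energy balance on cold side (adiabatic exchanger): Q = ṁ_c·Cp_c·(T_c,out − T_c,in)
T_c,out = 58.9 + 3896.4/(267 × 1.84) = 66.831 °C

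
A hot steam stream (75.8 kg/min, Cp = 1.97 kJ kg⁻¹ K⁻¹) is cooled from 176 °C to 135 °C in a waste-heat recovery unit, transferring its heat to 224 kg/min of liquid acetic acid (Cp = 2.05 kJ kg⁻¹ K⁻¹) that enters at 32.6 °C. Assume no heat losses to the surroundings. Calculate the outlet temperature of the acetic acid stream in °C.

Heat released by hot stream: Q = 75.8 × 1.97 × (176 − 135) = 6122.4 kJ/min
Energy balance on cold side (adiabatic exchanger): Q = ṁ_c·Cp_c·(T_c,out − T_c,in)
T_c,out = 32.6 + 6122.4/(224 × 2.05) = 45.933 °C

T_c,out = 45.9 °C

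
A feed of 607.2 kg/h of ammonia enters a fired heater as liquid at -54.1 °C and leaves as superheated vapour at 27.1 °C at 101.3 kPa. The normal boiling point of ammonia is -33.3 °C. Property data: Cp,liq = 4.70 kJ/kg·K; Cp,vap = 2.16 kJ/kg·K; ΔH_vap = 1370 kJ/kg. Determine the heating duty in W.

liquid -54.1→-33.3 °C: 97.76 kJ/kg
vaporisation at -33.3 °C: 1370 kJ/kg
vapour -33.3→27.1 °C: 130.46 kJ/kg
Δh = 97.76 + 1370 + 130.46 = 1598.2 kJ/kg
Q = ṁ·Δh = 607.2 kg/h × 1598.2 kJ/kg = 970440 kJ/h
|Q| = 269.57 kW = 269570 W

Q = 270000 W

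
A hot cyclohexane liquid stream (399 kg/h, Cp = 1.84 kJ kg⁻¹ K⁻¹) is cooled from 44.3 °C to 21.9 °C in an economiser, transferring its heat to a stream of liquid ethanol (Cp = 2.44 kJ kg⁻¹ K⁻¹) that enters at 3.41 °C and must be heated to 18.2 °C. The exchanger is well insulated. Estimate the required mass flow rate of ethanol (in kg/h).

Heat released by hot stream: Q = 399 × 1.84 × (44.3 − 21.9) = 16445 kJ/h
Energy balance on cold side (adiabatic exchanger): Q = ṁ_c·Cp_c·(T_c,out − T_c,in)
ṁ_c = 16445 / [2.44 × (18.2 − 3.41)] = 455.7 kg/h

ṁ_c = 456 kg/h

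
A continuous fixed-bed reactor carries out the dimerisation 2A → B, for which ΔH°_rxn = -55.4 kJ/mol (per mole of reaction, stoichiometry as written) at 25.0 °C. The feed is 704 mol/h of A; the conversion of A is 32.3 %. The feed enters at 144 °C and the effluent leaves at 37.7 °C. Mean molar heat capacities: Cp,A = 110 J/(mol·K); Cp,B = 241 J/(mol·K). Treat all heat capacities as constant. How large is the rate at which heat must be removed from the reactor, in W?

Extent of reaction ξ = 0.323 × 704 / 2 = 113.7 mol/h
Reaction term: ξ·ΔH°_rxn = 113.7 × -55.4 = -6298.8 kJ/h
Sensible, feed 144→25 °C: -9215.4 kJ/h
Outlet flows (mol/h): A 476.61, B 113.7
Sensible, products 25→37.7 °C: 1013.8 kJ/h
Q = ΔH = -14500 kJ/h = -4.0279 kW
Heat removed = 4027.9 W

Q_out = 4030 W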